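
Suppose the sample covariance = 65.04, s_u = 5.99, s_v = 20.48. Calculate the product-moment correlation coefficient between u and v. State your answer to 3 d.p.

r = Cov(u,v) / (s_u · s_v) = 65.04 / (5.99 × 20.48)
  = 65.04 / 122.6752 ≈ 0.530

0.530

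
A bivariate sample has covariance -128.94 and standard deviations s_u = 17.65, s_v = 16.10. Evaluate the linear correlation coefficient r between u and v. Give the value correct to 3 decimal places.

-0.454

r = Cov(u,v) / (s_u · s_v) = -128.94 / (17.65 × 16.10)
  = -128.94 / 284.1650 ≈ -0.454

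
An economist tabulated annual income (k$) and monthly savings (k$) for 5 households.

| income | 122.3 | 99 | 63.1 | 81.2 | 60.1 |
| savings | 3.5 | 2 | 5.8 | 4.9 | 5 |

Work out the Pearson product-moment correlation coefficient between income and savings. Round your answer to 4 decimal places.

n = 5, Σx = 425.7, Σy = 21.2, Σx² = 38945.35, Σy² = 98.9, Σxy = 1690.41
nΣxy − ΣxΣy = 8452.05 − 9024.84 = -572.79
nΣx² − (Σx)² = 194726.75 − 181220.49 = 13506.26; nΣy² − (Σy)² = 494.5 − 449.44 = 45.06
r = -572.79 / √(13506.26 × 45.06) = -572.79 / 780.1231 ≈ -0.7342

-0.7342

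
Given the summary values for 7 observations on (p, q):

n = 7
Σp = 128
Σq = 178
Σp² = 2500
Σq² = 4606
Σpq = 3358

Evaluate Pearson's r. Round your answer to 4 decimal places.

r = (nΣpq − ΣpΣq) / √[(nΣp² − (Σp)²)(nΣq² − (Σq)²)]
Numerator: 7×3358 − 128×178 = 722
Denominator: √[(17500 − 16384)(32242 − 31684)] = √[1116 × 558] = 789.1312
r = 722 / 789.1312 ≈ 0.9149

0.9149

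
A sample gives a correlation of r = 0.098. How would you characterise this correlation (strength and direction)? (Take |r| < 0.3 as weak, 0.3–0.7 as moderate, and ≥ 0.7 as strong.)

r = 0.098 > 0 so the relationship is positive.
|r| = 0.098, which falls in the weak range.

weak positive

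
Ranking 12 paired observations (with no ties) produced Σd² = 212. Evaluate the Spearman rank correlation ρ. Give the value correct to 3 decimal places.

0.259

ρ = 1 − 6Σd² / [n(n²−1)] = 1 − 6×212 / (12×143)
  = 1 − 1272/1716 = 1 − 0.7413 ≈ 0.259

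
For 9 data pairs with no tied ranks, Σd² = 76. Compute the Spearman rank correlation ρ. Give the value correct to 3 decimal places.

ρ = 1 − 6Σd² / [n(n²−1)] = 1 − 6×76 / (9×80)
  = 1 − 456/720 = 1 − 0.6333 ≈ 0.367

0.367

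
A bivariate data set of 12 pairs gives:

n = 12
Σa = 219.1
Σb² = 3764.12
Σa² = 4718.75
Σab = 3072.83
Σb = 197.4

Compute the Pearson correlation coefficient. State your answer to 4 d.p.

-0.8720

r = (nΣab − ΣaΣb) / √[(nΣa² − (Σa)²)(nΣb² − (Σb)²)]
Numerator: 12×3072.83 − 219.1×197.4 = -6376.38
Denominator: √[(56625 − 48004.81)(45169.44 − 38966.76)] = √[8620.19 × 6202.68] = 7312.2008
r = -6376.38 / 7312.2008 ≈ -0.8720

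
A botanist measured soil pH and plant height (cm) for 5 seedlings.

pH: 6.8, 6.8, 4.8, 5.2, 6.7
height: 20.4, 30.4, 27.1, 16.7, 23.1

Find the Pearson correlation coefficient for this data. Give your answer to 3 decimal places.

n = 5, Σx = 30.3, Σy = 117.7, Σx² = 187.45, Σy² = 2887.23, Σxy = 717.13
nΣxy − ΣxΣy = 3585.65 − 3566.31 = 19.34
nΣx² − (Σx)² = 937.25 − 918.09 = 19.16; nΣy² − (Σy)² = 14436.15 − 13853.29 = 582.86
r = 19.34 / √(19.16 × 582.86) = 19.34 / 105.6769 ≈ 0.183

0.183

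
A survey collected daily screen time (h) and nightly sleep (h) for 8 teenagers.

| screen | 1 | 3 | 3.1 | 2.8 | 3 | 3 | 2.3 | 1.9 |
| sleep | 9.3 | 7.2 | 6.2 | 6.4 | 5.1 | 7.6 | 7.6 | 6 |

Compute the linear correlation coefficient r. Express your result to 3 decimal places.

n = 8, Σx = 20.1, Σy = 55.4, Σx² = 54.35, Σy² = 395.26, Σxy = 135.02
nΣxy − ΣxΣy = 1080.16 − 1113.54 = -33.38
nΣx² − (Σx)² = 434.8 − 404.01 = 30.79; nΣy² − (Σy)² = 3162.08 − 3069.16 = 92.92
r = -33.38 / √(30.79 × 92.92) = -33.38 / 53.4884 ≈ -0.624

-0.624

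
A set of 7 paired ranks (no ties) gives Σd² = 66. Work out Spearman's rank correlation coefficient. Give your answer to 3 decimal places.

ρ = 1 − 6Σd² / [n(n²−1)] = 1 − 6×66 / (7×48)
  = 1 − 396/336 = 1 − 1.1786 ≈ -0.179

-0.179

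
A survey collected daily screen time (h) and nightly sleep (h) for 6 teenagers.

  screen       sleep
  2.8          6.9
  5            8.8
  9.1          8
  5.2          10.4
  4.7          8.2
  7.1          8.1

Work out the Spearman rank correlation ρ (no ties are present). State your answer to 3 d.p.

0.086

Rank screen: 1, 3, 6, 4, 2, 5
Rank sleep: 1, 5, 2, 6, 4, 3
d = rank(screen) − rank(sleep): 0, -2, 4, -2, -2, 2; Σd² = 32
ρ = 1 − 6Σd² / [n(n²−1)] = 1 − 6×32 / (6×35) = 1 − 192/210 ≈ 0.086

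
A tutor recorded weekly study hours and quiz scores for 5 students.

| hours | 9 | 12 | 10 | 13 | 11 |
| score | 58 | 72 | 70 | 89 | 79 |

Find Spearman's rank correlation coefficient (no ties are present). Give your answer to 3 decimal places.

0.900

Rank hours: 1, 4, 2, 5, 3
Rank score: 1, 3, 2, 5, 4
d = rank(hours) − rank(score): 0, 1, 0, 0, -1; Σd² = 2
ρ = 1 − 6Σd² / [n(n²−1)] = 1 − 6×2 / (5×24) = 1 − 12/120 ≈ 0.900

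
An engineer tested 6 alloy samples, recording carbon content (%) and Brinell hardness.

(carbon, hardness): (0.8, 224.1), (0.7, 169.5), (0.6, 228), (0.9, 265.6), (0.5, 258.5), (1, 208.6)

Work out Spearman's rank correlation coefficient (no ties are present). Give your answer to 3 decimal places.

-0.200

Rank carbon: 4, 3, 2, 5, 1, 6
Rank hardness: 3, 1, 4, 6, 5, 2
d = rank(carbon) − rank(hardness): 1, 2, -2, -1, -4, 4; Σd² = 42
ρ = 1 − 6Σd² / [n(n²−1)] = 1 − 6×42 / (6×35) = 1 − 252/210 ≈ -0.200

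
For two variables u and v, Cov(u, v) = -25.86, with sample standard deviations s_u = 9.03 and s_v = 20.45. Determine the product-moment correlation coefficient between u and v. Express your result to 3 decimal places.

r = Cov(u,v) / (s_u · s_v) = -25.86 / (9.03 × 20.45)
  = -25.86 / 184.6635 ≈ -0.140

-0.140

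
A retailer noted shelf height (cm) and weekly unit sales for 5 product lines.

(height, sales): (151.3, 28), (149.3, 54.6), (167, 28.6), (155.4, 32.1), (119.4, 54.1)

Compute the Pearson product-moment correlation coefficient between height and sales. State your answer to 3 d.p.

n = 5, Σx = 742.4, Σy = 197.4, Σx² = 111476.7, Σy² = 8540.34, Σxy = 28612.26
nΣxy − ΣxΣy = 143061.3 − 146549.76 = -3488.46
nΣx² − (Σx)² = 557383.5 − 551157.76 = 6225.74; nΣy² − (Σy)² = 42701.7 − 38966.76 = 3734.94
r = -3488.46 / √(6225.74 × 3734.94) = -3488.46 / 4822.1121 ≈ -0.723

-0.723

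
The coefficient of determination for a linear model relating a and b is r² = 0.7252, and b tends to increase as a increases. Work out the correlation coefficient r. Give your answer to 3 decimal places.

0.852

|r| = √0.7252 = 0.852
The association is positive, so r = 0.852.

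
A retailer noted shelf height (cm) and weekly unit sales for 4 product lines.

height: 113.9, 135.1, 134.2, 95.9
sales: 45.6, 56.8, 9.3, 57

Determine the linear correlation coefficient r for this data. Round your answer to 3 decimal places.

n = 4, Σx = 479.1, Σy = 168.7, Σx² = 58431.67, Σy² = 8641.09, Σxy = 19581.88
nΣxy − ΣxΣy = 78327.52 − 80824.17 = -2496.65
nΣx² − (Σx)² = 233726.68 − 229536.81 = 4189.87; nΣy² − (Σy)² = 34564.36 − 28459.69 = 6104.67
r = -2496.65 / √(4189.87 × 6104.67) = -2496.65 / 5057.4473 ≈ -0.494

-0.494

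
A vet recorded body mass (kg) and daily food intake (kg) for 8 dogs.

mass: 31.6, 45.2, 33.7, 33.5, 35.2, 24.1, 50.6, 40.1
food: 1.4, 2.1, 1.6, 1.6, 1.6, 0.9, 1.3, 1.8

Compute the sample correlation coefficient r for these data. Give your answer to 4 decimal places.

n = 8, Σx = 294, Σy = 12.3, Σx² = 11287.76, Σy² = 19.79, Σxy = 462.65
nΣxy − ΣxΣy = 3701.2 − 3616.2 = 85
nΣx² − (Σx)² = 90302.08 − 86436 = 3866.08; nΣy² − (Σy)² = 158.32 − 151.29 = 7.03
r = 85 / √(3866.08 × 7.03) = 85 / 164.8592 ≈ 0.5156

0.5156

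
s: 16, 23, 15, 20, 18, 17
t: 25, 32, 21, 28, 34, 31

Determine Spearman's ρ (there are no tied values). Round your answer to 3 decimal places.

0.714

Rank s: 2, 6, 1, 5, 4, 3
Rank t: 2, 5, 1, 3, 6, 4
d = rank(s) − rank(t): 0, 1, 0, 2, -2, -1; Σd² = 10
ρ = 1 − 6Σd² / [n(n²−1)] = 1 − 6×10 / (6×35) = 1 − 60/210 ≈ 0.714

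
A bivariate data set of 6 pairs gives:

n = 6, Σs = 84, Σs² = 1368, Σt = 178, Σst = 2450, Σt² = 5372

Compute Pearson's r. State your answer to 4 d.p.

-0.3172

r = (nΣst − ΣsΣt) / √[(nΣs² − (Σs)²)(nΣt² − (Σt)²)]
Numerator: 6×2450 − 84×178 = -252
Denominator: √[(8208 − 7056)(32232 − 31684)] = √[1152 × 548] = 794.5414
r = -252 / 794.5414 ≈ -0.3172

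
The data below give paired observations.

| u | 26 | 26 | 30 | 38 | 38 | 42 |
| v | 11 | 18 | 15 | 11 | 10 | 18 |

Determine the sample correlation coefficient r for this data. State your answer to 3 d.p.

n = 6, Σu = 200, Σv = 83, Σu² = 6904, Σv² = 1215, Σuv = 2758
nΣuv − ΣuΣv = 16548 − 16600 = -52
nΣu² − (Σu)² = 41424 − 40000 = 1424; nΣv² − (Σv)² = 7290 − 6889 = 401
r = -52 / √(1424 × 401) = -52 / 755.6613 ≈ -0.069

-0.069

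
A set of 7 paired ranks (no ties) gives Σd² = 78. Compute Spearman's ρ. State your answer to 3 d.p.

-0.393

ρ = 1 − 6Σd² / [n(n²−1)] = 1 − 6×78 / (7×48)
  = 1 − 468/336 = 1 − 1.3929 ≈ -0.393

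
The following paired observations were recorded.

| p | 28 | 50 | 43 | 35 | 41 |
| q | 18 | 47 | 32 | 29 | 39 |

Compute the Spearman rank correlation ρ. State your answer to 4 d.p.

0.9000

Rank p: 1, 5, 4, 2, 3
Rank q: 1, 5, 3, 2, 4
d = rank(p) − rank(q): 0, 0, 1, 0, -1; Σd² = 2
ρ = 1 − 6Σd² / [n(n²−1)] = 1 − 6×2 / (5×24) = 1 − 12/120 ≈ 0.9000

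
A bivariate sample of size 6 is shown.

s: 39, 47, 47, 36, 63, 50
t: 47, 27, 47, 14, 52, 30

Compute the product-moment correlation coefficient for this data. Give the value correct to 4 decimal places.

0.5575

n = 6, Σs = 282, Σt = 217, Σs² = 13704, Σt² = 8947, Σst = 10591
nΣst − ΣsΣt = 63546 − 61194 = 2352
nΣs² − (Σs)² = 82224 − 79524 = 2700; nΣt² − (Σt)² = 53682 − 47089 = 6593
r = 2352 / √(2700 × 6593) = 2352 / 4219.1350 ≈ 0.5575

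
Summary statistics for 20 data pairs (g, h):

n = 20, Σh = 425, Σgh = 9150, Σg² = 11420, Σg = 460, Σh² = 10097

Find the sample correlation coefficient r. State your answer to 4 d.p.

r = (nΣgh − ΣgΣh) / √[(nΣg² − (Σg)²)(nΣh² − (Σh)²)]
Numerator: 20×9150 − 460×425 = -12500
Denominator: √[(228400 − 211600)(201940 − 180625)] = √[16800 × 21315] = 18923.3189
r = -12500 / 18923.3189 ≈ -0.6606

-0.6606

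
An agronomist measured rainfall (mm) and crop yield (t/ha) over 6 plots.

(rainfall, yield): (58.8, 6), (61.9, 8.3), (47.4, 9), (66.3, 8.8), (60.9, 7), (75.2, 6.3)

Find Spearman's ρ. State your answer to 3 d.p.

-0.200

Rank rainfall: 2, 4, 1, 5, 3, 6
Rank yield: 1, 4, 6, 5, 3, 2
d = rank(rainfall) − rank(yield): 1, 0, -5, 0, 0, 4; Σd² = 42
ρ = 1 − 6Σd² / [n(n²−1)] = 1 − 6×42 / (6×35) = 1 − 252/210 ≈ -0.200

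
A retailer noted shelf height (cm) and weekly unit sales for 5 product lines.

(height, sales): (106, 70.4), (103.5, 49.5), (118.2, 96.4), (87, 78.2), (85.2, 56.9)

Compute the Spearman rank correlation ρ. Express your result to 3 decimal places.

Rank height: 4, 3, 5, 2, 1
Rank sales: 3, 1, 5, 4, 2
d = rank(height) − rank(sales): 1, 2, 0, -2, -1; Σd² = 10
ρ = 1 − 6Σd² / [n(n²−1)] = 1 − 6×10 / (5×24) = 1 − 60/120 ≈ 0.500

0.500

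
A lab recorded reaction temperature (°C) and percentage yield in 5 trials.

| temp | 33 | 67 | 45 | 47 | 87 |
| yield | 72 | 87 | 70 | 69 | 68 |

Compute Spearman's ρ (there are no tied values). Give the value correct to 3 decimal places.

-0.400

Rank temp: 1, 4, 2, 3, 5
Rank yield: 4, 5, 3, 2, 1
d = rank(temp) − rank(yield): -3, -1, -1, 1, 4; Σd² = 28
ρ = 1 − 6Σd² / [n(n²−1)] = 1 − 6×28 / (5×24) = 1 − 168/120 ≈ -0.400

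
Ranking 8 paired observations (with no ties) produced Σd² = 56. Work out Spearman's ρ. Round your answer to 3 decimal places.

0.333

ρ = 1 − 6Σd² / [n(n²−1)] = 1 − 6×56 / (8×63)
  = 1 − 336/504 = 1 − 0.6667 ≈ 0.333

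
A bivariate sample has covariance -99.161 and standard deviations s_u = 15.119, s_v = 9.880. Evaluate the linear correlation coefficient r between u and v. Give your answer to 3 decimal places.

-0.664

r = Cov(u,v) / (s_u · s_v) = -99.161 / (15.119 × 9.880)
  = -99.161 / 149.3757 ≈ -0.664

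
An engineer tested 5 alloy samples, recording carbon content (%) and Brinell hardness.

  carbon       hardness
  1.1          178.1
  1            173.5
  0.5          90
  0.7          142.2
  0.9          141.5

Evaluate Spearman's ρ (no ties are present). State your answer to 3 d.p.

0.900

Rank carbon: 5, 4, 1, 2, 3
Rank hardness: 5, 4, 1, 3, 2
d = rank(carbon) − rank(hardness): 0, 0, 0, -1, 1; Σd² = 2
ρ = 1 − 6Σd² / [n(n²−1)] = 1 − 6×2 / (5×24) = 1 − 12/120 ≈ 0.900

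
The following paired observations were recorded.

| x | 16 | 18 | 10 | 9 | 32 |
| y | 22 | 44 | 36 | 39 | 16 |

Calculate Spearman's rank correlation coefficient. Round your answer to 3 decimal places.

-0.400

Rank x: 3, 4, 2, 1, 5
Rank y: 2, 5, 3, 4, 1
d = rank(x) − rank(y): 1, -1, -1, -3, 4; Σd² = 28
ρ = 1 − 6Σd² / [n(n²−1)] = 1 − 6×28 / (5×24) = 1 − 168/120 ≈ -0.400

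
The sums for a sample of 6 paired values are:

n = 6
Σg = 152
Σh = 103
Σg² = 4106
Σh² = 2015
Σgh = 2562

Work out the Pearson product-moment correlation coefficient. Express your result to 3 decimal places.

-0.189

r = (nΣgh − ΣgΣh) / √[(nΣg² − (Σg)²)(nΣh² − (Σh)²)]
Numerator: 6×2562 − 152×103 = -284
Denominator: √[(24636 − 23104)(12090 − 10609)] = √[1532 × 1481] = 1506.2842
r = -284 / 1506.2842 ≈ -0.189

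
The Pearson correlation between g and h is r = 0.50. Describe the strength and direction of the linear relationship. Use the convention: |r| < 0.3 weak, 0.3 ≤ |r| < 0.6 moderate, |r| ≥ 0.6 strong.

r = 0.50 > 0 so the relationship is positive.
|r| = 0.50, which falls in the moderate range.

moderate positive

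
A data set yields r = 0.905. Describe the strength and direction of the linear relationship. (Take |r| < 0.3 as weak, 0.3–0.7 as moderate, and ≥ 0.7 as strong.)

strong positive

r = 0.905 > 0 so the relationship is positive.
|r| = 0.905, which falls in the strong range.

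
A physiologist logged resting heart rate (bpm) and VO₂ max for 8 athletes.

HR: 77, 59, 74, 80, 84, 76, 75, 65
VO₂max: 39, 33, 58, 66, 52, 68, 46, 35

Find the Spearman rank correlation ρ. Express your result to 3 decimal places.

Rank HR: 6, 1, 3, 7, 8, 5, 4, 2
Rank VO₂max: 3, 1, 6, 7, 5, 8, 4, 2
d = rank(HR) − rank(VO₂max): 3, 0, -3, 0, 3, -3, 0, 0; Σd² = 36
ρ = 1 − 6Σd² / [n(n²−1)] = 1 − 6×36 / (8×63) = 1 − 216/504 ≈ 0.571

0.571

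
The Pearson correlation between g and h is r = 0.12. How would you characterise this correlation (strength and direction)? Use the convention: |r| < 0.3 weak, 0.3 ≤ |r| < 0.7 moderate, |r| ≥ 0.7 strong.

weak positive

r = 0.12 > 0 so the relationship is positive.
|r| = 0.12, which falls in the weak range.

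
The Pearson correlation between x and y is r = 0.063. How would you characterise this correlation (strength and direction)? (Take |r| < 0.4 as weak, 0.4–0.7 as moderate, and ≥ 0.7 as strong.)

r = 0.063 > 0 so the relationship is positive.
|r| = 0.063, which falls in the weak range.

weak positive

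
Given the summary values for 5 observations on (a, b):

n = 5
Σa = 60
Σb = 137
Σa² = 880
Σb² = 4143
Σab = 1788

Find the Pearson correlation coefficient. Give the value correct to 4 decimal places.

r = (nΣab − ΣaΣb) / √[(nΣa² − (Σa)²)(nΣb² − (Σb)²)]
Numerator: 5×1788 − 60×137 = 720
Denominator: √[(4400 − 3600)(20715 − 18769)] = √[800 × 1946] = 1247.7179
r = 720 / 1247.7179 ≈ 0.5771

0.5771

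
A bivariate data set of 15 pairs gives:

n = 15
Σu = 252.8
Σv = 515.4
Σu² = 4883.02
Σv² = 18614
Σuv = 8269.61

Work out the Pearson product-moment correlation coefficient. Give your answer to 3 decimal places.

r = (nΣuv − ΣuΣv) / √[(nΣu² − (Σu)²)(nΣv² − (Σv)²)]
Numerator: 15×8269.61 − 252.8×515.4 = -6248.97
Denominator: √[(73245.3 − 63907.84)(279210 − 265637.16)] = √[9337.46 × 13572.84] = 11257.7018
r = -6248.97 / 11257.7018 ≈ -0.555

-0.555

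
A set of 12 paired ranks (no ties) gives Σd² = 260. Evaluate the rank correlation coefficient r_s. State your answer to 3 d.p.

ρ = 1 − 6Σd² / [n(n²−1)] = 1 − 6×260 / (12×143)
  = 1 − 1560/1716 = 1 − 0.9091 ≈ 0.091

0.091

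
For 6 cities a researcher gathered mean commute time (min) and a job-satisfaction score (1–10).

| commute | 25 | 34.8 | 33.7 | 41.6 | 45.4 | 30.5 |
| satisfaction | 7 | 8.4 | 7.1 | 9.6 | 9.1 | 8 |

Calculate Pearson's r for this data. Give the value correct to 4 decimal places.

0.8480

n = 6, Σx = 211, Σy = 49.2, Σx² = 7693.7, Σy² = 408.94, Σxy = 1763.09
nΣxy − ΣxΣy = 10578.54 − 10381.2 = 197.34
nΣx² − (Σx)² = 46162.2 − 44521 = 1641.2; nΣy² − (Σy)² = 2453.64 − 2420.64 = 33
r = 197.34 / √(1641.2 × 33) = 197.34 / 232.7222 ≈ 0.8480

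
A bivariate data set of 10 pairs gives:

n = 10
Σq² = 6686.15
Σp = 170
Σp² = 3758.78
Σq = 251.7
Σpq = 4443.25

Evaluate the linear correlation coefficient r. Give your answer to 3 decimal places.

0.298

r = (nΣpq − ΣpΣq) / √[(nΣp² − (Σp)²)(nΣq² − (Σq)²)]
Numerator: 10×4443.25 − 170×251.7 = 1643.5
Denominator: √[(37587.8 − 28900)(66861.5 − 63352.89)] = √[8687.8 × 3508.61] = 5521.0599
r = 1643.5 / 5521.0599 ≈ 0.298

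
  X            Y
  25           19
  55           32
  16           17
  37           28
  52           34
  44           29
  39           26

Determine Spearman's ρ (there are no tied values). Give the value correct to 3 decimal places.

Rank X: 2, 7, 1, 3, 6, 5, 4
Rank Y: 2, 6, 1, 4, 7, 5, 3
d = rank(X) − rank(Y): 0, 1, 0, -1, -1, 0, 1; Σd² = 4
ρ = 1 − 6Σd² / [n(n²−1)] = 1 − 6×4 / (7×48) = 1 − 24/336 ≈ 0.929

0.929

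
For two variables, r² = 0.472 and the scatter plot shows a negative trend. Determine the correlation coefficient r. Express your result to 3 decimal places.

|r| = √0.472 = 0.687
The association is negative, so r = −0.687.

-0.687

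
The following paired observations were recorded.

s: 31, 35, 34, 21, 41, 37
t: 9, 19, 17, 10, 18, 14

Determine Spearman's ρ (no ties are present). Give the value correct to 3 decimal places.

0.657

Rank s: 2, 4, 3, 1, 6, 5
Rank t: 1, 6, 4, 2, 5, 3
d = rank(s) − rank(t): 1, -2, -1, -1, 1, 2; Σd² = 12
ρ = 1 − 6Σd² / [n(n²−1)] = 1 − 6×12 / (6×35) = 1 − 72/210 ≈ 0.657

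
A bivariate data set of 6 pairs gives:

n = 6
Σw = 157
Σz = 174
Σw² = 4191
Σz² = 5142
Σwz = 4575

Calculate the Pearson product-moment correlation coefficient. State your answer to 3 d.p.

r = (nΣwz − ΣwΣz) / √[(nΣw² − (Σw)²)(nΣz² − (Σz)²)]
Numerator: 6×4575 − 157×174 = 132
Denominator: √[(25146 − 24649)(30852 − 30276)] = √[497 × 576] = 535.0439
r = 132 / 535.0439 ≈ 0.247

0.247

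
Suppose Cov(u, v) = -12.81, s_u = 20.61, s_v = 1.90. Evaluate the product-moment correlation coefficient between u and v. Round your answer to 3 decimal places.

-0.327

r = Cov(u,v) / (s_u · s_v) = -12.81 / (20.61 × 1.90)
  = -12.81 / 39.1590 ≈ -0.327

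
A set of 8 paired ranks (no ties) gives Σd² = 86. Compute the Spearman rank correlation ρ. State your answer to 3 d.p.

-0.024

ρ = 1 − 6Σd² / [n(n²−1)] = 1 − 6×86 / (8×63)
  = 1 − 516/504 = 1 − 1.0238 ≈ -0.024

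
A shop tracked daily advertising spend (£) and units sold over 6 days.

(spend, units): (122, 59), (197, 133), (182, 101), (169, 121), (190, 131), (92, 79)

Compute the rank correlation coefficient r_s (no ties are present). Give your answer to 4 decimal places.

0.8857

Rank spend: 2, 6, 4, 3, 5, 1
Rank units: 1, 6, 3, 4, 5, 2
d = rank(spend) − rank(units): 1, 0, 1, -1, 0, -1; Σd² = 4
ρ = 1 − 6Σd² / [n(n²−1)] = 1 − 6×4 / (6×35) = 1 − 24/210 ≈ 0.8857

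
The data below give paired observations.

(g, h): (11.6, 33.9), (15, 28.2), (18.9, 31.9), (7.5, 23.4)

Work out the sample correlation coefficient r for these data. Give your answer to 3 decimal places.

0.581

n = 4, Σg = 53, Σh = 117.4, Σg² = 773.02, Σh² = 3509.62, Σgh = 1594.65
nΣgh − ΣgΣh = 6378.6 − 6222.2 = 156.4
nΣg² − (Σg)² = 3092.08 − 2809 = 283.08; nΣh² − (Σh)² = 14038.48 − 13782.76 = 255.72
r = 156.4 / √(283.08 × 255.72) = 156.4 / 269.0524 ≈ 0.581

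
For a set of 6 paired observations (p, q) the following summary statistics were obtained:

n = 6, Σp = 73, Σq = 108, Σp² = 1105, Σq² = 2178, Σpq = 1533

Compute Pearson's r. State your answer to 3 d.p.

0.972

r = (nΣpq − ΣpΣq) / √[(nΣp² − (Σp)²)(nΣq² − (Σq)²)]
Numerator: 6×1533 − 73×108 = 1314
Denominator: √[(6630 − 5329)(13068 − 11664)] = √[1301 × 1404] = 1351.5191
r = 1314 / 1351.5191 ≈ 0.972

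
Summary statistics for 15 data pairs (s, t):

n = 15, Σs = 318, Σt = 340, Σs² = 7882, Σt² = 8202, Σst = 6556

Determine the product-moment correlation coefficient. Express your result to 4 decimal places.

r = (nΣst − ΣsΣt) / √[(nΣs² − (Σs)²)(nΣt² − (Σt)²)]
Numerator: 15×6556 − 318×340 = -9780
Denominator: √[(118230 − 101124)(123030 − 115600)] = √[17106 × 7430] = 11273.7563
r = -9780 / 11273.7563 ≈ -0.8675

-0.8675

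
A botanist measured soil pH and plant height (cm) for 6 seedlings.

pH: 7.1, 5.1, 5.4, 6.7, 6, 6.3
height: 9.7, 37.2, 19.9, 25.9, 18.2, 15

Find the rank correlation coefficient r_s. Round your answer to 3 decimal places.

Rank pH: 6, 1, 2, 5, 3, 4
Rank height: 1, 6, 4, 5, 3, 2
d = rank(pH) − rank(height): 5, -5, -2, 0, 0, 2; Σd² = 58
ρ = 1 − 6Σd² / [n(n²−1)] = 1 − 6×58 / (6×35) = 1 − 348/210 ≈ -0.657

-0.657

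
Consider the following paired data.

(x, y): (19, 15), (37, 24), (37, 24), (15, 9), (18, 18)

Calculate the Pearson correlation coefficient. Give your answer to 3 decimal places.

n = 5, Σx = 126, Σy = 90, Σx² = 3648, Σy² = 1782, Σxy = 2520
nΣxy − ΣxΣy = 12600 − 11340 = 1260
nΣx² − (Σx)² = 18240 − 15876 = 2364; nΣy² − (Σy)² = 8910 − 8100 = 810
r = 1260 / √(2364 × 810) = 1260 / 1383.7774 ≈ 0.911

0.911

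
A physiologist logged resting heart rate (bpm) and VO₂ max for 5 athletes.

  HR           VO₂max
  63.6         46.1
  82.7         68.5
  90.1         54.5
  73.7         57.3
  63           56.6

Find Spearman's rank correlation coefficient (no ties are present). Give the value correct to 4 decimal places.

0.2000

Rank HR: 2, 4, 5, 3, 1
Rank VO₂max: 1, 5, 2, 4, 3
d = rank(HR) − rank(VO₂max): 1, -1, 3, -1, -2; Σd² = 16
ρ = 1 − 6Σd² / [n(n²−1)] = 1 − 6×16 / (5×24) = 1 − 96/120 ≈ 0.2000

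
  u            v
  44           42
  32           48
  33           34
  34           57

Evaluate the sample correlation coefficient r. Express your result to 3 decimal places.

n = 4, Σu = 143, Σv = 181, Σu² = 5205, Σv² = 8473, Σuv = 6444
nΣuv − ΣuΣv = 25776 − 25883 = -107
nΣu² − (Σu)² = 20820 − 20449 = 371; nΣv² − (Σv)² = 33892 − 32761 = 1131
r = -107 / √(371 × 1131) = -107 / 647.7662 ≈ -0.165

-0.165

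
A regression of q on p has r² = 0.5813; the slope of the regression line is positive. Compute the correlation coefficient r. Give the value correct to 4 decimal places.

0.7624

|r| = √0.5813 = 0.7624
The association is positive, so r = 0.7624.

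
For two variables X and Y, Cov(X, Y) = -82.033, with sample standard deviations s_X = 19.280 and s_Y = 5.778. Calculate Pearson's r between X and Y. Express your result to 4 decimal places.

r = Cov(X,Y) / (s_X · s_Y) = -82.033 / (19.280 × 5.778)
  = -82.033 / 111.3998 ≈ -0.7364

-0.7364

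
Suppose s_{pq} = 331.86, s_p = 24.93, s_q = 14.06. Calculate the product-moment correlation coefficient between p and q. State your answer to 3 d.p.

0.947

r = Cov(p,q) / (s_p · s_q) = 331.86 / (24.93 × 14.06)
  = 331.86 / 350.5158 ≈ 0.947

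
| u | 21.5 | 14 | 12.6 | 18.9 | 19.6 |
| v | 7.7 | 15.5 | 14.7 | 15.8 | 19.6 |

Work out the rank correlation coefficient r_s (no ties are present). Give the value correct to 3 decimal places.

Rank u: 5, 2, 1, 3, 4
Rank v: 1, 3, 2, 4, 5
d = rank(u) − rank(v): 4, -1, -1, -1, -1; Σd² = 20
ρ = 1 − 6Σd² / [n(n²−1)] = 1 − 6×20 / (5×24) = 1 − 120/120 ≈ 0.000

0.000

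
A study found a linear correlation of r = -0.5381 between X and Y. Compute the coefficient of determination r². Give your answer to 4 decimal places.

0.2896

r² = (-0.5381)² = 0.2896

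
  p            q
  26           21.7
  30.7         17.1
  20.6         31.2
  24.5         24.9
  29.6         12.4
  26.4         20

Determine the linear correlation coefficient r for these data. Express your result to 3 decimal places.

n = 6, Σp = 157.8, Σq = 127.3, Σp² = 4216.22, Σq² = 2910.51, Σpq = 3236.98
nΣpq − ΣpΣq = 19421.88 − 20087.94 = -666.06
nΣp² − (Σp)² = 25297.32 − 24900.84 = 396.48; nΣq² − (Σq)² = 17463.06 − 16205.29 = 1257.77
r = -666.06 / √(396.48 × 1257.77) = -666.06 / 706.1732 ≈ -0.943

-0.943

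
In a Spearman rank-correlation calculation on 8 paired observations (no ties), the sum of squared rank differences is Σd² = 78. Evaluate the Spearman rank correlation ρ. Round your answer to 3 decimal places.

0.071

ρ = 1 − 6Σd² / [n(n²−1)] = 1 − 6×78 / (8×63)
  = 1 − 468/504 = 1 − 0.9286 ≈ 0.071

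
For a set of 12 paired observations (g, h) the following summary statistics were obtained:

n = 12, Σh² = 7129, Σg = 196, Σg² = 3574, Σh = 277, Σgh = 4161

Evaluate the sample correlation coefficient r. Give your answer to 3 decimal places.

r = (nΣgh − ΣgΣh) / √[(nΣg² − (Σg)²)(nΣh² − (Σh)²)]
Numerator: 12×4161 − 196×277 = -4360
Denominator: √[(42888 − 38416)(85548 − 76729)] = √[4472 × 8819] = 6280.0134
r = -4360 / 6280.0134 ≈ -0.694

-0.694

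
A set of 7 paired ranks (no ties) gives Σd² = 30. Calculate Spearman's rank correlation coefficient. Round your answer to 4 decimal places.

0.4643

ρ = 1 − 6Σd² / [n(n²−1)] = 1 − 6×30 / (7×48)
  = 1 − 180/336 = 1 − 0.53571 ≈ 0.4643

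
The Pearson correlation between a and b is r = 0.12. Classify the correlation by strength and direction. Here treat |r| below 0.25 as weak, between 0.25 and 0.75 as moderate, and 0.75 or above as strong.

r = 0.12 > 0 so the relationship is positive.
|r| = 0.12, which falls in the weak range.

weak positive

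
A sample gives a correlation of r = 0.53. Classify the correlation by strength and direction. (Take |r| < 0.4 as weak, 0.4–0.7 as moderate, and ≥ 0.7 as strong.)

moderate positive

r = 0.53 > 0 so the relationship is positive.
|r| = 0.53, which falls in the moderate range.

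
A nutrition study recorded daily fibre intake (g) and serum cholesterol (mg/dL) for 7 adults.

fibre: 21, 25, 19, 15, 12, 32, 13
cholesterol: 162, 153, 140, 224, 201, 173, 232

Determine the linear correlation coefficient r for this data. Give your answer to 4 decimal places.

n = 7, Σx = 137, Σy = 1285, Σx² = 2989, Σy² = 243583, Σxy = 24211
nΣxy − ΣxΣy = 169477 − 176045 = -6568
nΣx² − (Σx)² = 20923 − 18769 = 2154; nΣy² − (Σy)² = 1705081 − 1651225 = 53856
r = -6568 / √(2154 × 53856) = -6568 / 10770.6000 ≈ -0.6098

-0.6098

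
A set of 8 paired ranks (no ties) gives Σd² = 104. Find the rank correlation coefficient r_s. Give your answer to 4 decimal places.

-0.2381

ρ = 1 − 6Σd² / [n(n²−1)] = 1 − 6×104 / (8×63)
  = 1 − 624/504 = 1 − 1.23810 ≈ -0.2381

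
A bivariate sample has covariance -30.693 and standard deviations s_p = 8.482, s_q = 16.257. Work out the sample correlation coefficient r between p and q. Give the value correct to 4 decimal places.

r = Cov(p,q) / (s_p · s_q) = -30.693 / (8.482 × 16.257)
  = -30.693 / 137.8919 ≈ -0.2226

-0.2226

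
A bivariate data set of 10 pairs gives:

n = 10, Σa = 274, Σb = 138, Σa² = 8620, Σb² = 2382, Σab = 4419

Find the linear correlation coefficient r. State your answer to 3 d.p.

r = (nΣab − ΣaΣb) / √[(nΣa² − (Σa)²)(nΣb² − (Σb)²)]
Numerator: 10×4419 − 274×138 = 6378
Denominator: √[(86200 − 75076)(23820 − 19044)] = √[11124 × 4776] = 7288.9110
r = 6378 / 7288.9110 ≈ 0.875

0.875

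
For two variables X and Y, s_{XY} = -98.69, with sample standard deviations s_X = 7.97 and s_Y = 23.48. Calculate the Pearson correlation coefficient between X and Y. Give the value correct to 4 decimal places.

-0.5274

r = Cov(X,Y) / (s_X · s_Y) = -98.69 / (7.97 × 23.48)
  = -98.69 / 187.1356 ≈ -0.5274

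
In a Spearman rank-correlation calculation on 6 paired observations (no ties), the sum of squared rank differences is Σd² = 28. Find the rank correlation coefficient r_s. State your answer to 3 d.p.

0.200

ρ = 1 − 6Σd² / [n(n²−1)] = 1 − 6×28 / (6×35)
  = 1 − 168/210 = 1 − 0.8000 ≈ 0.200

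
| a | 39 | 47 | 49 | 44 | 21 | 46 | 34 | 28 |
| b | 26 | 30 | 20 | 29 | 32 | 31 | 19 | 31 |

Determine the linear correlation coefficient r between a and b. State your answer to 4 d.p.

n = 8, Σa = 308, Σb = 218, Σa² = 12564, Σb² = 6124, Σab = 8292
nΣab − ΣaΣb = 66336 − 67144 = -808
nΣa² − (Σa)² = 100512 − 94864 = 5648; nΣb² − (Σb)² = 48992 − 47524 = 1468
r = -808 / √(5648 × 1468) = -808 / 2879.4555 ≈ -0.2806

-0.2806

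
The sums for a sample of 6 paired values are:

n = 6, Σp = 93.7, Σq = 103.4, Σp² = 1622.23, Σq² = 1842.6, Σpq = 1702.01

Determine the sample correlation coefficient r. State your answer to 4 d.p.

0.8884

r = (nΣpq − ΣpΣq) / √[(nΣp² − (Σp)²)(nΣq² − (Σq)²)]
Numerator: 6×1702.01 − 93.7×103.4 = 523.48
Denominator: √[(9733.38 − 8779.69)(11055.6 − 10691.56)] = √[953.69 × 364.04] = 589.2209
r = 523.48 / 589.2209 ≈ 0.8884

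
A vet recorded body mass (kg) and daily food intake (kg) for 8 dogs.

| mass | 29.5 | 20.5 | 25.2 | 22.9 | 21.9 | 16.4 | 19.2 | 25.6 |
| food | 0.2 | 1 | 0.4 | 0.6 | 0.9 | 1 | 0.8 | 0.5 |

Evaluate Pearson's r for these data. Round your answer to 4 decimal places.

n = 8, Σx = 181.2, Σy = 5.4, Σx² = 4222.52, Σy² = 4.26, Σxy = 114.49
nΣxy − ΣxΣy = 915.92 − 978.48 = -62.56
nΣx² − (Σx)² = 33780.16 − 32833.44 = 946.72; nΣy² − (Σy)² = 34.08 − 29.16 = 4.92
r = -62.56 / √(946.72 × 4.92) = -62.56 / 68.2485 ≈ -0.9166

-0.9166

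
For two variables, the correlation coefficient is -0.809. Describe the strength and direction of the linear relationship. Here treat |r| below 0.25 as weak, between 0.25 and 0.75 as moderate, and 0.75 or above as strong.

r = -0.809 < 0 so the relationship is negative.
|r| = 0.809, which falls in the strong range.

strong negative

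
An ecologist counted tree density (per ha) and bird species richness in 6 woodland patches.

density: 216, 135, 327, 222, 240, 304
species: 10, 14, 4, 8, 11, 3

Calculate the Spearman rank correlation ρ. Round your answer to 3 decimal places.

Rank density: 2, 1, 6, 3, 4, 5
Rank species: 4, 6, 2, 3, 5, 1
d = rank(density) − rank(species): -2, -5, 4, 0, -1, 4; Σd² = 62
ρ = 1 − 6Σd² / [n(n²−1)] = 1 − 6×62 / (6×35) = 1 − 372/210 ≈ -0.771

-0.771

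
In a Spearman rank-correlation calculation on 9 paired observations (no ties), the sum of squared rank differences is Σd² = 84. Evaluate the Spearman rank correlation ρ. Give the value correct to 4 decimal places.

0.3000

ρ = 1 − 6Σd² / [n(n²−1)] = 1 − 6×84 / (9×80)
  = 1 − 504/720 = 1 − 0.70000 ≈ 0.3000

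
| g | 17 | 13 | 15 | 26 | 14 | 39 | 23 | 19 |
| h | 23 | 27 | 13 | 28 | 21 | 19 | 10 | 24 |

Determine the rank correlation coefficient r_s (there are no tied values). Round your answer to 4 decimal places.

-0.1190

Rank g: 4, 1, 3, 7, 2, 8, 6, 5
Rank h: 5, 7, 2, 8, 4, 3, 1, 6
d = rank(g) − rank(h): -1, -6, 1, -1, -2, 5, 5, -1; Σd² = 94
ρ = 1 − 6Σd² / [n(n²−1)] = 1 − 6×94 / (8×63) = 1 − 564/504 ≈ -0.1190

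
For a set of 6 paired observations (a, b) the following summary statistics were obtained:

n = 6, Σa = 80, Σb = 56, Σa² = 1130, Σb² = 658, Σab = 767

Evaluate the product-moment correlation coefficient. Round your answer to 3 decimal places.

r = (nΣab − ΣaΣb) / √[(nΣa² − (Σa)²)(nΣb² − (Σb)²)]
Numerator: 6×767 − 80×56 = 122
Denominator: √[(6780 − 6400)(3948 − 3136)] = √[380 × 812] = 555.4818
r = 122 / 555.4818 ≈ 0.220

0.220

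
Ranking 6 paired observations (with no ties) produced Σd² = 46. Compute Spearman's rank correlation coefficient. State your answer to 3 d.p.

ρ = 1 − 6Σd² / [n(n²−1)] = 1 − 6×46 / (6×35)
  = 1 − 276/210 = 1 − 1.3143 ≈ -0.314

-0.314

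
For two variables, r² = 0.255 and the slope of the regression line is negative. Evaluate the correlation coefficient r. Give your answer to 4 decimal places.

|r| = √0.255 = 0.5050
The association is negative, so r = −0.5050.

-0.5050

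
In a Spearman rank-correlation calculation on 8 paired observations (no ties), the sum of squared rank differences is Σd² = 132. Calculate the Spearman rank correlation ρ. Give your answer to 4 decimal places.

-0.5714

ρ = 1 − 6Σd² / [n(n²−1)] = 1 − 6×132 / (8×63)
  = 1 − 792/504 = 1 − 1.57143 ≈ -0.5714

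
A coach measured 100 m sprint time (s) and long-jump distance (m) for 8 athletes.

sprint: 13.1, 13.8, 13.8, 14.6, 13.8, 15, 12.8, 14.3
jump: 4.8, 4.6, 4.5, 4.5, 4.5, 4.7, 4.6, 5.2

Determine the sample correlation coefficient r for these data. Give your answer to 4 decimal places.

0.1152

n = 8, Σx = 111.2, Σy = 37.4, Σx² = 1549.42, Σy² = 175.24, Σxy = 520
nΣxy − ΣxΣy = 4160 − 4158.88 = 1.12
nΣx² − (Σx)² = 12395.36 − 12365.44 = 29.92; nΣy² − (Σy)² = 1401.92 − 1398.76 = 3.16
r = 1.12 / √(29.92 × 3.16) = 1.12 / 9.7235 ≈ 0.1152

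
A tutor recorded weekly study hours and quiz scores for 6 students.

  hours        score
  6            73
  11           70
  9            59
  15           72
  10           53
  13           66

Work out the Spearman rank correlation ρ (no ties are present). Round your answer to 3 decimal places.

Rank hours: 1, 4, 2, 6, 3, 5
Rank score: 6, 4, 2, 5, 1, 3
d = rank(hours) − rank(score): -5, 0, 0, 1, 2, 2; Σd² = 34
ρ = 1 − 6Σd² / [n(n²−1)] = 1 − 6×34 / (6×35) = 1 − 204/210 ≈ 0.029

0.029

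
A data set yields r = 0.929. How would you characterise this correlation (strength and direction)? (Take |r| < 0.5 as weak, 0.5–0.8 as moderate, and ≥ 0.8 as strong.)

r = 0.929 > 0 so the relationship is positive.
|r| = 0.929, which falls in the strong range.

strong positive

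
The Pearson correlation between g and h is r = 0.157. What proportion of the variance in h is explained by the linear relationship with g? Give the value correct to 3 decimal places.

r² = (0.157)² = 0.025

0.025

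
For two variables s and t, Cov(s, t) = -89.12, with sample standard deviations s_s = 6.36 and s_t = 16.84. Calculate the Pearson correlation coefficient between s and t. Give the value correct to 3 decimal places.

r = Cov(s,t) / (s_s · s_t) = -89.12 / (6.36 × 16.84)
  = -89.12 / 107.1024 ≈ -0.832

-0.832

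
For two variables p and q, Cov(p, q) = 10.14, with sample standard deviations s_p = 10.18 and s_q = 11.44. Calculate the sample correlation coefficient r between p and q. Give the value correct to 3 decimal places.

r = Cov(p,q) / (s_p · s_q) = 10.14 / (10.18 × 11.44)
  = 10.14 / 116.4592 ≈ 0.087

0.087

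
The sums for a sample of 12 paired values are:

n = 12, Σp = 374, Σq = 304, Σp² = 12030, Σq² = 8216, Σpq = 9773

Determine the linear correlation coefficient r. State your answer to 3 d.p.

r = (nΣpq − ΣpΣq) / √[(nΣp² − (Σp)²)(nΣq² − (Σq)²)]
Numerator: 12×9773 − 374×304 = 3580
Denominator: √[(144360 − 139876)(98592 − 92416)] = √[4484 × 6176] = 5262.4314
r = 3580 / 5262.4314 ≈ 0.680

0.680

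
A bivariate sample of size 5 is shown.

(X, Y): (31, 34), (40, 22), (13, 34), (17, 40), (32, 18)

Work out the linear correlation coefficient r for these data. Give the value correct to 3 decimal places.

-0.736

n = 5, ΣX = 133, ΣY = 148, ΣX² = 4043, ΣY² = 4720, ΣXY = 3632
nΣXY − ΣXΣY = 18160 − 19684 = -1524
nΣX² − (ΣX)² = 20215 − 17689 = 2526; nΣY² − (ΣY)² = 23600 − 21904 = 1696
r = -1524 / √(2526 × 1696) = -1524 / 2069.8058 ≈ -0.736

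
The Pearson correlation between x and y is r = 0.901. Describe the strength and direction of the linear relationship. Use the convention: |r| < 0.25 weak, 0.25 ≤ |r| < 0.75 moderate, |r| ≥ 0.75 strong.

strong positive

r = 0.901 > 0 so the relationship is positive.
|r| = 0.901, which falls in the strong range.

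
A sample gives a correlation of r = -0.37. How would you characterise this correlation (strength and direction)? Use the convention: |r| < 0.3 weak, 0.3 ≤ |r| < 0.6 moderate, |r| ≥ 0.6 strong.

r = -0.37 < 0 so the relationship is negative.
|r| = 0.37, which falls in the moderate range.

moderate negative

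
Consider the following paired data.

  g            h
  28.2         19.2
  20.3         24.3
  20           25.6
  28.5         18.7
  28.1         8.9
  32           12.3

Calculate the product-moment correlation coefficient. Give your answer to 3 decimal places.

n = 6, Σg = 157.1, Σh = 109, Σg² = 4233.19, Σh² = 2194.68, Σgh = 2723.37
nΣgh − ΣgΣh = 16340.22 − 17123.9 = -783.68
nΣg² − (Σg)² = 25399.14 − 24680.41 = 718.73; nΣh² − (Σh)² = 13168.08 − 11881 = 1287.08
r = -783.68 / √(718.73 × 1287.08) = -783.68 / 961.8020 ≈ -0.815

-0.815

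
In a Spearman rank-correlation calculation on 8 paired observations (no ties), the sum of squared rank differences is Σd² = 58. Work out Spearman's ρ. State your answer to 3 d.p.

ρ = 1 − 6Σd² / [n(n²−1)] = 1 − 6×58 / (8×63)
  = 1 − 348/504 = 1 − 0.6905 ≈ 0.310

0.310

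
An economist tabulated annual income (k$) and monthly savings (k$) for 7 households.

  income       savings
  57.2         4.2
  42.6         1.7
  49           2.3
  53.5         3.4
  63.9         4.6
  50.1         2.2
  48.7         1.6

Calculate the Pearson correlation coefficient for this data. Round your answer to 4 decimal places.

0.9322

n = 7, Σx = 365, Σy = 20, Σx² = 19314.76, Σy² = 65.94, Σxy = 1089.34
nΣxy − ΣxΣy = 7625.38 − 7300 = 325.38
nΣx² − (Σx)² = 135203.32 − 133225 = 1978.32; nΣy² − (Σy)² = 461.58 − 400 = 61.58
r = 325.38 / √(1978.32 × 61.58) = 325.38 / 349.0343 ≈ 0.9322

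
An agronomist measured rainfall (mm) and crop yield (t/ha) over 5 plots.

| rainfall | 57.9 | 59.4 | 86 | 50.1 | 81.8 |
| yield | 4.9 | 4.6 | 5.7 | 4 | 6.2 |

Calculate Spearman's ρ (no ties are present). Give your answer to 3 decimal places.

Rank rainfall: 2, 3, 5, 1, 4
Rank yield: 3, 2, 4, 1, 5
d = rank(rainfall) − rank(yield): -1, 1, 1, 0, -1; Σd² = 4
ρ = 1 − 6Σd² / [n(n²−1)] = 1 − 6×4 / (5×24) = 1 − 24/120 ≈ 0.800

0.800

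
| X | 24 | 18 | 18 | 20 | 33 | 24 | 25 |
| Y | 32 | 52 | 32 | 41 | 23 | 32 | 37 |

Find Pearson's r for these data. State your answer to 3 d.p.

n = 7, ΣX = 162, ΣY = 249, ΣX² = 3914, ΣY² = 9355, ΣXY = 5552
nΣXY − ΣXΣY = 38864 − 40338 = -1474
nΣX² − (ΣX)² = 27398 − 26244 = 1154; nΣY² − (ΣY)² = 65485 − 62001 = 3484
r = -1474 / √(1154 × 3484) = -1474 / 2005.1274 ≈ -0.735

-0.735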